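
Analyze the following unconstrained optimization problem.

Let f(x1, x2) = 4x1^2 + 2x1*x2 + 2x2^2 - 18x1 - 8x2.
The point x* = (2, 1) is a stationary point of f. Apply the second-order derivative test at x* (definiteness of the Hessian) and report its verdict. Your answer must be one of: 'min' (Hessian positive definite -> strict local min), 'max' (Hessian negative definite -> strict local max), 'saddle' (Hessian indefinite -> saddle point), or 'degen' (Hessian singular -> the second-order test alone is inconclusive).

Compute the Hessian H = grad^2 f:
  H = [[8, 2], [2, 4]]
Verify stationarity: grad f(x*) = H x* + g = (0, 0).
Eigenvalues of H: 3.1716, 8.8284.
Both eigenvalues > 0, so H is positive definite -> x* is a strict local min.

min


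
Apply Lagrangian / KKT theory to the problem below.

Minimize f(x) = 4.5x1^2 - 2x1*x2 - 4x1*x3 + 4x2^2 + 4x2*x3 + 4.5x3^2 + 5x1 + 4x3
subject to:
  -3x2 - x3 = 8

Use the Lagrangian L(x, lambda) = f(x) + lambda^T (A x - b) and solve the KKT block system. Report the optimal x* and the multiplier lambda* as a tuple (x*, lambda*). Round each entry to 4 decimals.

Form the Lagrangian:
  L(x, lambda) = (1/2) x^T Q x + c^T x + lambda^T (A x - b)
Stationarity (grad_x L = 0): Q x + c + A^T lambda = 0.
Primal feasibility: A x = b.

This gives the KKT block system:
  [ Q   A^T ] [ x     ]   [-c ]
  [ A    0  ] [ lambda ] = [ b ]

Solving the linear system:
  x*      = (-1.4124, -2.4289, -0.7134)
  lambda* = (-6.4866)
  f(x*)   = 20.9887

x* = (-1.4124, -2.4289, -0.7134), lambda* = (-6.4866)


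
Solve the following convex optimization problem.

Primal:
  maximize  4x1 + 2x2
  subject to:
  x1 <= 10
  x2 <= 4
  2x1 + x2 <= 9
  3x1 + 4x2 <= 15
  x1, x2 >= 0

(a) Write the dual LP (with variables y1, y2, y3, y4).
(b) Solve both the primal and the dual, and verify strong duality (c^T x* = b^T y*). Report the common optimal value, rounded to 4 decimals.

The standard primal-dual pair for 'max c^T x s.t. A x <= b, x >= 0' is:
  Dual:  min b^T y  s.t.  A^T y >= c,  y >= 0.

So the dual LP is:
  minimize  10y1 + 4y2 + 9y3 + 15y4
  subject to:
    y1 + 2y3 + 3y4 >= 4
    y2 + y3 + 4y4 >= 2
    y1, y2, y3, y4 >= 0

Solving the primal: x* = (4.2, 0.6).
  primal value c^T x* = 18.
Solving the dual: y* = (0, 0, 2, 0).
  dual value b^T y* = 18.
Strong duality: c^T x* = b^T y*. Confirmed.

18


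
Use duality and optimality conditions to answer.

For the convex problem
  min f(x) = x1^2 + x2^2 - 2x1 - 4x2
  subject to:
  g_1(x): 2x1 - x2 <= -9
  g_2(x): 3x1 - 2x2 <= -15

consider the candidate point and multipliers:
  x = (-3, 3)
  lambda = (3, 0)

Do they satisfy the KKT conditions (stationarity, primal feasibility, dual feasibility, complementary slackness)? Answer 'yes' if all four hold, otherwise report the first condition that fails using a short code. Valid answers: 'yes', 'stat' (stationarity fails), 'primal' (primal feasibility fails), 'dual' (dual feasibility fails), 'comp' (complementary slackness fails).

Gradient of f: grad f(x) = Q x + c = (-8, 2)
Constraint values g_i(x) = a_i^T x - b_i:
  g_1((-3, 3)) = 0
  g_2((-3, 3)) = 0
Stationarity residual: grad f(x) + sum_i lambda_i a_i = (-2, -1)
  -> stationarity FAILS
Primal feasibility (all g_i <= 0): OK
Dual feasibility (all lambda_i >= 0): OK
Complementary slackness (lambda_i * g_i(x) = 0 for all i): OK

Verdict: the first failing condition is stationarity -> stat.

stat


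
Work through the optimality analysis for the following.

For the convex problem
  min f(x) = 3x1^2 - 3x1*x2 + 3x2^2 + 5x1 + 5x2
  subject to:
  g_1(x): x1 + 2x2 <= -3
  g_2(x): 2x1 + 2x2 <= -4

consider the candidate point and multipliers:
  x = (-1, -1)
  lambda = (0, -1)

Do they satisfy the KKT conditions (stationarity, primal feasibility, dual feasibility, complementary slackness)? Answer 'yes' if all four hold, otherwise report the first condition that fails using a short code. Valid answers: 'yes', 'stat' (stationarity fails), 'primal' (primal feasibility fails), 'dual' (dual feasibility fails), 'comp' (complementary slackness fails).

Gradient of f: grad f(x) = Q x + c = (2, 2)
Constraint values g_i(x) = a_i^T x - b_i:
  g_1((-1, -1)) = 0
  g_2((-1, -1)) = 0
Stationarity residual: grad f(x) + sum_i lambda_i a_i = (0, 0)
  -> stationarity OK
Primal feasibility (all g_i <= 0): OK
Dual feasibility (all lambda_i >= 0): FAILS
Complementary slackness (lambda_i * g_i(x) = 0 for all i): OK

Verdict: the first failing condition is dual_feasibility -> dual.

dual


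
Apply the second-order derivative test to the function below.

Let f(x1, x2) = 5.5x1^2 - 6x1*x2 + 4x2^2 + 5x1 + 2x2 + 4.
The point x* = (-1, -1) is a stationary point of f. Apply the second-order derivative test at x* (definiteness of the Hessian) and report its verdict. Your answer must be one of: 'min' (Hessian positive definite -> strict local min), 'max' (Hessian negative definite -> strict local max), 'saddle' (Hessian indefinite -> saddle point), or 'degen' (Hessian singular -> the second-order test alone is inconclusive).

Compute the Hessian H = grad^2 f:
  H = [[11, -6], [-6, 8]]
Verify stationarity: grad f(x*) = H x* + g = (0, 0).
Eigenvalues of H: 3.3153, 15.6847.
Both eigenvalues > 0, so H is positive definite -> x* is a strict local min.

min


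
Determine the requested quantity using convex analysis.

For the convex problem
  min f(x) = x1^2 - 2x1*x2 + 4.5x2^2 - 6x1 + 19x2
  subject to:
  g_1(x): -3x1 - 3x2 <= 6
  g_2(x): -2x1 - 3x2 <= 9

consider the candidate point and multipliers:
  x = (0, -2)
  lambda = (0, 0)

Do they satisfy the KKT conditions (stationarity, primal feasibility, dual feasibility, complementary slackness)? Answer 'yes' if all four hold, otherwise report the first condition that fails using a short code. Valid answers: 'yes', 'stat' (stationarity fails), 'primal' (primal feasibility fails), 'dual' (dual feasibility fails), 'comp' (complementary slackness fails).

Gradient of f: grad f(x) = Q x + c = (-2, 1)
Constraint values g_i(x) = a_i^T x - b_i:
  g_1((0, -2)) = 0
  g_2((0, -2)) = -3
Stationarity residual: grad f(x) + sum_i lambda_i a_i = (-2, 1)
  -> stationarity FAILS
Primal feasibility (all g_i <= 0): OK
Dual feasibility (all lambda_i >= 0): OK
Complementary slackness (lambda_i * g_i(x) = 0 for all i): OK

Verdict: the first failing condition is stationarity -> stat.

stat


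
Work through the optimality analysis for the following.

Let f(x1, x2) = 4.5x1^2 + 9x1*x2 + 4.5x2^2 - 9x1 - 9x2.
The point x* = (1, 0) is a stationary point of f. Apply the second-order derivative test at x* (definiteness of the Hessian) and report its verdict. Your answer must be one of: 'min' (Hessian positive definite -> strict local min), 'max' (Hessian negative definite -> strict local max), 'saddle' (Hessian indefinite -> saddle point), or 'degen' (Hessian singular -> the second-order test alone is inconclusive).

Compute the Hessian H = grad^2 f:
  H = [[9, 9], [9, 9]]
Verify stationarity: grad f(x*) = H x* + g = (0, 0).
Eigenvalues of H: 0, 18.
H has a zero eigenvalue (singular; positive semidefinite but not definite), so H is neither positive definite, negative definite, nor indefinite. The second-order test alone is inconclusive -> degen.
(Indeed, f is constant along the null direction of H through x*, so x* is not a strict local extremum.)

degen


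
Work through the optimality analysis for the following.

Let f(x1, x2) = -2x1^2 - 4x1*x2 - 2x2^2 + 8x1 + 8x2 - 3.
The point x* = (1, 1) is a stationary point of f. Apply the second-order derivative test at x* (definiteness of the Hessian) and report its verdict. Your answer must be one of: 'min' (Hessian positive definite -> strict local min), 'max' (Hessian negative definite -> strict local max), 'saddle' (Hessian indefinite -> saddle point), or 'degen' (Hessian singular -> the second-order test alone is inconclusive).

Compute the Hessian H = grad^2 f:
  H = [[-4, -4], [-4, -4]]
Verify stationarity: grad f(x*) = H x* + g = (0, 0).
Eigenvalues of H: -8, 0.
H has a zero eigenvalue (singular; negative semidefinite but not definite), so H is neither positive definite, negative definite, nor indefinite. The second-order test alone is inconclusive -> degen.
(Indeed, f is constant along the null direction of H through x*, so x* is not a strict local extremum.)

degen


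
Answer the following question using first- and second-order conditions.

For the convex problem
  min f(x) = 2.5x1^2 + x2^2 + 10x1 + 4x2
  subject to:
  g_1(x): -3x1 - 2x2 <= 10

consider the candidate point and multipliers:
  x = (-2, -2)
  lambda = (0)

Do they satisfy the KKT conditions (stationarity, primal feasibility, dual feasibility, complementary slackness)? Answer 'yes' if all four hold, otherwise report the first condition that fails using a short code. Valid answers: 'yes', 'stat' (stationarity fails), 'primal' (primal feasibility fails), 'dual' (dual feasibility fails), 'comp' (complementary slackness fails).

Gradient of f: grad f(x) = Q x + c = (0, 0)
Constraint values g_i(x) = a_i^T x - b_i:
  g_1((-2, -2)) = 0
Stationarity residual: grad f(x) + sum_i lambda_i a_i = (0, 0)
  -> stationarity OK
Primal feasibility (all g_i <= 0): OK
Dual feasibility (all lambda_i >= 0): OK
Complementary slackness (lambda_i * g_i(x) = 0 for all i): OK

Verdict: yes, KKT holds.

yes


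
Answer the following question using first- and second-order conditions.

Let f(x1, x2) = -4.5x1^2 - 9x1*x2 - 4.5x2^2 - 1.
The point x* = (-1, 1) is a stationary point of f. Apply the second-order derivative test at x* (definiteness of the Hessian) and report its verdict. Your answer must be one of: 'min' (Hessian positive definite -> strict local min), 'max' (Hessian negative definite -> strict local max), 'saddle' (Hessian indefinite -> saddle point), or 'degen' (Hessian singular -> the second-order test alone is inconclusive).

Compute the Hessian H = grad^2 f:
  H = [[-9, -9], [-9, -9]]
Verify stationarity: grad f(x*) = H x* + g = (0, 0).
Eigenvalues of H: -18, 0.
H has a zero eigenvalue (singular; negative semidefinite but not definite), so H is neither positive definite, negative definite, nor indefinite. The second-order test alone is inconclusive -> degen.
(Indeed, f is constant along the null direction of H through x*, so x* is not a strict local extremum.)

degen


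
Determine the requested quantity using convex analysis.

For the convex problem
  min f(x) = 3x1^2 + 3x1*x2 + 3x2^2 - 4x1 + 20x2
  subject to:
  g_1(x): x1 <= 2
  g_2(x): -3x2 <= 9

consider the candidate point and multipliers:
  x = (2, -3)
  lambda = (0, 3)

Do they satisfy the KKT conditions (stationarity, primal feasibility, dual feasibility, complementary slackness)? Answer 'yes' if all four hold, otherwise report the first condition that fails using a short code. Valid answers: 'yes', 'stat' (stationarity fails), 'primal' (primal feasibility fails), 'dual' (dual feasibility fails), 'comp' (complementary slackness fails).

Gradient of f: grad f(x) = Q x + c = (-1, 8)
Constraint values g_i(x) = a_i^T x - b_i:
  g_1((2, -3)) = 0
  g_2((2, -3)) = 0
Stationarity residual: grad f(x) + sum_i lambda_i a_i = (-1, -1)
  -> stationarity FAILS
Primal feasibility (all g_i <= 0): OK
Dual feasibility (all lambda_i >= 0): OK
Complementary slackness (lambda_i * g_i(x) = 0 for all i): OK

Verdict: the first failing condition is stationarity -> stat.

stat


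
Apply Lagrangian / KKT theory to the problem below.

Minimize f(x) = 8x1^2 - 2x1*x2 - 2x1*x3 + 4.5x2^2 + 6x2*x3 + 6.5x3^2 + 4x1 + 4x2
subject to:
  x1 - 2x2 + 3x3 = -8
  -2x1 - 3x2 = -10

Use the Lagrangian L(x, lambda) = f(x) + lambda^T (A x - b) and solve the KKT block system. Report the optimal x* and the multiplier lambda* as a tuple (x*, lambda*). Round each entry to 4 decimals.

Form the Lagrangian:
  L(x, lambda) = (1/2) x^T Q x + c^T x + lambda^T (A x - b)
Stationarity (grad_x L = 0): Q x + c + A^T lambda = 0.
Primal feasibility: A x = b.

This gives the KKT block system:
  [ Q   A^T ] [ x     ]   [-c ]
  [ A    0  ] [ lambda ] = [ b ]

Solving the linear system:
  x*      = (0.8461, 2.7693, -1.1025)
  lambda* = (-0.197, 7.0034)
  f(x*)   = 41.4599

x* = (0.8461, 2.7693, -1.1025), lambda* = (-0.197, 7.0034)


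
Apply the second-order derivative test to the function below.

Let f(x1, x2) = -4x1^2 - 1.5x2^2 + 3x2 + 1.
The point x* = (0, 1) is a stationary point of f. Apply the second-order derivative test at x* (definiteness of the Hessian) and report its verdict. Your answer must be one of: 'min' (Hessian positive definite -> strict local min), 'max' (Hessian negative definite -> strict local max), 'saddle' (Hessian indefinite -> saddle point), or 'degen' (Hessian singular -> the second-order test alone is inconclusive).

Compute the Hessian H = grad^2 f:
  H = [[-8, 0], [0, -3]]
Verify stationarity: grad f(x*) = H x* + g = (0, 0).
Eigenvalues of H: -8, -3.
Both eigenvalues < 0, so H is negative definite -> x* is a strict local max.

max


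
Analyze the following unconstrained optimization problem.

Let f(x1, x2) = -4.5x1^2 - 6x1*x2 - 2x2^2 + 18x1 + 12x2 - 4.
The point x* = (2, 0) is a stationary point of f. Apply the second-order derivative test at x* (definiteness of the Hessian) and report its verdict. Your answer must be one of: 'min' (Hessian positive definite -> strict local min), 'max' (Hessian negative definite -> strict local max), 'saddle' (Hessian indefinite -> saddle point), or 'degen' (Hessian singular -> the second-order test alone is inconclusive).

Compute the Hessian H = grad^2 f:
  H = [[-9, -6], [-6, -4]]
Verify stationarity: grad f(x*) = H x* + g = (0, 0).
Eigenvalues of H: -13, 0.
H has a zero eigenvalue (singular; negative semidefinite but not definite), so H is neither positive definite, negative definite, nor indefinite. The second-order test alone is inconclusive -> degen.
(Indeed, f is constant along the null direction of H through x*, so x* is not a strict local extremum.)

degen


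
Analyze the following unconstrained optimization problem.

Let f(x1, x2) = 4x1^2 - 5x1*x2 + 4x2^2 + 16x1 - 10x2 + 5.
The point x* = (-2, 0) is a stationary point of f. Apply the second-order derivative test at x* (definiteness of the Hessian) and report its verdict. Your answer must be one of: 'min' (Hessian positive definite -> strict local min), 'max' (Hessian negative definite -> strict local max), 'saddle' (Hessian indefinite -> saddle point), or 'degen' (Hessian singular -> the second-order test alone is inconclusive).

Compute the Hessian H = grad^2 f:
  H = [[8, -5], [-5, 8]]
Verify stationarity: grad f(x*) = H x* + g = (0, 0).
Eigenvalues of H: 3, 13.
Both eigenvalues > 0, so H is positive definite -> x* is a strict local min.

min


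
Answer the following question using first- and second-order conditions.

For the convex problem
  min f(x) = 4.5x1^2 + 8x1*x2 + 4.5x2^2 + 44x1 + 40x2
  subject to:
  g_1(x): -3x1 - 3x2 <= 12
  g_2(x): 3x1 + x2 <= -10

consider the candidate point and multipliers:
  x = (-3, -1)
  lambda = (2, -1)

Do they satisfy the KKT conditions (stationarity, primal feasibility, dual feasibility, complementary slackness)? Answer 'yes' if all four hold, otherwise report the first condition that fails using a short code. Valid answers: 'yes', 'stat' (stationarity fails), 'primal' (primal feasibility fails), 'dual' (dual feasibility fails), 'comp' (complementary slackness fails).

Gradient of f: grad f(x) = Q x + c = (9, 7)
Constraint values g_i(x) = a_i^T x - b_i:
  g_1((-3, -1)) = 0
  g_2((-3, -1)) = 0
Stationarity residual: grad f(x) + sum_i lambda_i a_i = (0, 0)
  -> stationarity OK
Primal feasibility (all g_i <= 0): OK
Dual feasibility (all lambda_i >= 0): FAILS
Complementary slackness (lambda_i * g_i(x) = 0 for all i): OK

Verdict: the first failing condition is dual_feasibility -> dual.

dual


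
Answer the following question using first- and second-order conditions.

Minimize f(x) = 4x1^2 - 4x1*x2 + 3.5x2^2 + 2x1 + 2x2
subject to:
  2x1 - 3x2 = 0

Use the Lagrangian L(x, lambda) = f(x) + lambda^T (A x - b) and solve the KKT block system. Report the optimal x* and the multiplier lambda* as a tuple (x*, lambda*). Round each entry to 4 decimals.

Form the Lagrangian:
  L(x, lambda) = (1/2) x^T Q x + c^T x + lambda^T (A x - b)
Stationarity (grad_x L = 0): Q x + c + A^T lambda = 0.
Primal feasibility: A x = b.

This gives the KKT block system:
  [ Q   A^T ] [ x     ]   [-c ]
  [ A    0  ] [ lambda ] = [ b ]

Solving the linear system:
  x*      = (-0.5769, -0.3846)
  lambda* = (0.5385)
  f(x*)   = -0.9615

x* = (-0.5769, -0.3846), lambda* = (0.5385)


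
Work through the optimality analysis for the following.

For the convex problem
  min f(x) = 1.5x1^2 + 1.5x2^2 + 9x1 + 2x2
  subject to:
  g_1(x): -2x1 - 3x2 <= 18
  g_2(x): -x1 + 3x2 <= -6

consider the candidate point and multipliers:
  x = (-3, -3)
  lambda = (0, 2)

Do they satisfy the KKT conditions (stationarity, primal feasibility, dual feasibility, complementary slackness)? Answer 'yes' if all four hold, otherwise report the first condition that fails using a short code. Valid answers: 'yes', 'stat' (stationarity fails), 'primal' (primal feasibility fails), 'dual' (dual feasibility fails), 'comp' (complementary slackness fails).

Gradient of f: grad f(x) = Q x + c = (0, -7)
Constraint values g_i(x) = a_i^T x - b_i:
  g_1((-3, -3)) = -3
  g_2((-3, -3)) = 0
Stationarity residual: grad f(x) + sum_i lambda_i a_i = (-2, -1)
  -> stationarity FAILS
Primal feasibility (all g_i <= 0): OK
Dual feasibility (all lambda_i >= 0): OK
Complementary slackness (lambda_i * g_i(x) = 0 for all i): OK

Verdict: the first failing condition is stationarity -> stat.

stat


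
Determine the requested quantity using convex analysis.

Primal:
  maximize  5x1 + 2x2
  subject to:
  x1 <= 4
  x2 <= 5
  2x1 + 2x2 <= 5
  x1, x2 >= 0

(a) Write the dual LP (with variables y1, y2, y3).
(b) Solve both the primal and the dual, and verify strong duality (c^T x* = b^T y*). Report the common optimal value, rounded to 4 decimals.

The standard primal-dual pair for 'max c^T x s.t. A x <= b, x >= 0' is:
  Dual:  min b^T y  s.t.  A^T y >= c,  y >= 0.

So the dual LP is:
  minimize  4y1 + 5y2 + 5y3
  subject to:
    y1 + 2y3 >= 5
    y2 + 2y3 >= 2
    y1, y2, y3 >= 0

Solving the primal: x* = (2.5, 0).
  primal value c^T x* = 12.5.
Solving the dual: y* = (0, 0, 2.5).
  dual value b^T y* = 12.5.
Strong duality: c^T x* = b^T y*. Confirmed.

12.5


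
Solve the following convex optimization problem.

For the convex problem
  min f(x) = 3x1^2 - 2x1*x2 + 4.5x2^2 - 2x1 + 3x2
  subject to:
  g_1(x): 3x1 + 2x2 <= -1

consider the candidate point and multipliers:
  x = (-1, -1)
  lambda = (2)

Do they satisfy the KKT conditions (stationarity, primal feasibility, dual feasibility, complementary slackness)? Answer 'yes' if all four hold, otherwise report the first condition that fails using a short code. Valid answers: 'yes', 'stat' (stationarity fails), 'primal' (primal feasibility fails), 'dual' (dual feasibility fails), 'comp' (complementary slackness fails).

Gradient of f: grad f(x) = Q x + c = (-6, -4)
Constraint values g_i(x) = a_i^T x - b_i:
  g_1((-1, -1)) = -4
Stationarity residual: grad f(x) + sum_i lambda_i a_i = (0, 0)
  -> stationarity OK
Primal feasibility (all g_i <= 0): OK
Dual feasibility (all lambda_i >= 0): OK
Complementary slackness (lambda_i * g_i(x) = 0 for all i): FAILS

Verdict: the first failing condition is complementary_slackness -> comp.

comp


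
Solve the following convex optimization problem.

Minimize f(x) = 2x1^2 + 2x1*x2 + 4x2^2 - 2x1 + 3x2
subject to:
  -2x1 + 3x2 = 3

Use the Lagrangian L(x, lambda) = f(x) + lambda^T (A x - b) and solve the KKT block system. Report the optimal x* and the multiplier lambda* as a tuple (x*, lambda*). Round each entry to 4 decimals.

Form the Lagrangian:
  L(x, lambda) = (1/2) x^T Q x + c^T x + lambda^T (A x - b)
Stationarity (grad_x L = 0): Q x + c + A^T lambda = 0.
Primal feasibility: A x = b.

This gives the KKT block system:
  [ Q   A^T ] [ x     ]   [-c ]
  [ A    0  ] [ lambda ] = [ b ]

Solving the linear system:
  x*      = (-0.7174, 0.5217)
  lambda* = (-1.913)
  f(x*)   = 4.3696

x* = (-0.7174, 0.5217), lambda* = (-1.913)


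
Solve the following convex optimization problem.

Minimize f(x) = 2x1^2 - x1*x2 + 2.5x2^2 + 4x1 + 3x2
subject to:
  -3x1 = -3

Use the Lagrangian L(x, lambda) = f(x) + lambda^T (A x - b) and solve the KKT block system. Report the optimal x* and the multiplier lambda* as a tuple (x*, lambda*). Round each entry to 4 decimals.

Form the Lagrangian:
  L(x, lambda) = (1/2) x^T Q x + c^T x + lambda^T (A x - b)
Stationarity (grad_x L = 0): Q x + c + A^T lambda = 0.
Primal feasibility: A x = b.

This gives the KKT block system:
  [ Q   A^T ] [ x     ]   [-c ]
  [ A    0  ] [ lambda ] = [ b ]

Solving the linear system:
  x*      = (1, -0.4)
  lambda* = (2.8)
  f(x*)   = 5.6

x* = (1, -0.4), lambda* = (2.8)


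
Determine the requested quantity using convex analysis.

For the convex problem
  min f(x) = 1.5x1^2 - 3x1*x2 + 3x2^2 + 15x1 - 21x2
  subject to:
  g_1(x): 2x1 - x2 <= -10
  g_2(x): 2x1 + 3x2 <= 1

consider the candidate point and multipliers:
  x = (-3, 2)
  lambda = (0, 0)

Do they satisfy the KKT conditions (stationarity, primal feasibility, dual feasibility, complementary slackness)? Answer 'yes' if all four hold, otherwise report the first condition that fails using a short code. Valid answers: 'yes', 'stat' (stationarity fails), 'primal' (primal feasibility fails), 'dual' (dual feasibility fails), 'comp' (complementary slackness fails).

Gradient of f: grad f(x) = Q x + c = (0, 0)
Constraint values g_i(x) = a_i^T x - b_i:
  g_1((-3, 2)) = 2
  g_2((-3, 2)) = -1
Stationarity residual: grad f(x) + sum_i lambda_i a_i = (0, 0)
  -> stationarity OK
Primal feasibility (all g_i <= 0): FAILS
Dual feasibility (all lambda_i >= 0): OK
Complementary slackness (lambda_i * g_i(x) = 0 for all i): OK

Verdict: the first failing condition is primal_feasibility -> primal.

primal


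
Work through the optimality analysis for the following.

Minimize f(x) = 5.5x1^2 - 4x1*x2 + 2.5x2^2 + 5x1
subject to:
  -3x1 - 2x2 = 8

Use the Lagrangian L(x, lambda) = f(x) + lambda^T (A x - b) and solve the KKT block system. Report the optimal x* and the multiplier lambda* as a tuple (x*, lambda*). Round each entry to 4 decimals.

Form the Lagrangian:
  L(x, lambda) = (1/2) x^T Q x + c^T x + lambda^T (A x - b)
Stationarity (grad_x L = 0): Q x + c + A^T lambda = 0.
Primal feasibility: A x = b.

This gives the KKT block system:
  [ Q   A^T ] [ x     ]   [-c ]
  [ A    0  ] [ lambda ] = [ b ]

Solving the linear system:
  x*      = (-1.4891, -1.7664)
  lambda* = (-1.438)
  f(x*)   = 2.0292

x* = (-1.4891, -1.7664), lambda* = (-1.438)


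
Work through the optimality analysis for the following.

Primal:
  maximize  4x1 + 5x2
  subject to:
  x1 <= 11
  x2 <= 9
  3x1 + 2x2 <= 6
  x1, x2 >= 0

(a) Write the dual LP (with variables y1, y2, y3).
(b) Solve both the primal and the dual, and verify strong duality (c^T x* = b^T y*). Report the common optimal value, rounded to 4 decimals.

The standard primal-dual pair for 'max c^T x s.t. A x <= b, x >= 0' is:
  Dual:  min b^T y  s.t.  A^T y >= c,  y >= 0.

So the dual LP is:
  minimize  11y1 + 9y2 + 6y3
  subject to:
    y1 + 3y3 >= 4
    y2 + 2y3 >= 5
    y1, y2, y3 >= 0

Solving the primal: x* = (0, 3).
  primal value c^T x* = 15.
Solving the dual: y* = (0, 0, 2.5).
  dual value b^T y* = 15.
Strong duality: c^T x* = b^T y*. Confirmed.

15


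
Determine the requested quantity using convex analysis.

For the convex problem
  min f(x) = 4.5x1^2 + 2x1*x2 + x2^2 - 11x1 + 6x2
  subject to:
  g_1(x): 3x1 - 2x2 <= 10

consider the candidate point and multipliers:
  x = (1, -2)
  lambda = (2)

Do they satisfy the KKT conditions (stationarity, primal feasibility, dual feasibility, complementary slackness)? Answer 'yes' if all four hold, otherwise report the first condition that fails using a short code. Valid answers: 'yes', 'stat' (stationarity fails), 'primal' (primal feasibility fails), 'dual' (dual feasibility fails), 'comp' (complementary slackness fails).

Gradient of f: grad f(x) = Q x + c = (-6, 4)
Constraint values g_i(x) = a_i^T x - b_i:
  g_1((1, -2)) = -3
Stationarity residual: grad f(x) + sum_i lambda_i a_i = (0, 0)
  -> stationarity OK
Primal feasibility (all g_i <= 0): OK
Dual feasibility (all lambda_i >= 0): OK
Complementary slackness (lambda_i * g_i(x) = 0 for all i): FAILS

Verdict: the first failing condition is complementary_slackness -> comp.

comp


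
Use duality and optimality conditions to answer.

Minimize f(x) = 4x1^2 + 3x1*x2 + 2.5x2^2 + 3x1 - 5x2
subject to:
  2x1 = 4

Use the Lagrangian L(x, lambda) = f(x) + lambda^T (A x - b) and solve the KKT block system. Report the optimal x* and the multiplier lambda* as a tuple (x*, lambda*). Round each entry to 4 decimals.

Form the Lagrangian:
  L(x, lambda) = (1/2) x^T Q x + c^T x + lambda^T (A x - b)
Stationarity (grad_x L = 0): Q x + c + A^T lambda = 0.
Primal feasibility: A x = b.

This gives the KKT block system:
  [ Q   A^T ] [ x     ]   [-c ]
  [ A    0  ] [ lambda ] = [ b ]

Solving the linear system:
  x*      = (2, -0.2)
  lambda* = (-9.2)
  f(x*)   = 21.9

x* = (2, -0.2), lambda* = (-9.2)


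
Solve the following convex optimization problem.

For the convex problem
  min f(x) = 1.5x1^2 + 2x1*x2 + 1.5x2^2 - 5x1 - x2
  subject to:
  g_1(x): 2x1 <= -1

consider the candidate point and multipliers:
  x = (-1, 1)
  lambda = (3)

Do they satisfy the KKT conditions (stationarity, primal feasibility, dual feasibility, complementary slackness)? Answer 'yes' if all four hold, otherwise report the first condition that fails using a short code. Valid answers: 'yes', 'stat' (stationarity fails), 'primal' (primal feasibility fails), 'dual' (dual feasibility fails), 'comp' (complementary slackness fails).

Gradient of f: grad f(x) = Q x + c = (-6, 0)
Constraint values g_i(x) = a_i^T x - b_i:
  g_1((-1, 1)) = -1
Stationarity residual: grad f(x) + sum_i lambda_i a_i = (0, 0)
  -> stationarity OK
Primal feasibility (all g_i <= 0): OK
Dual feasibility (all lambda_i >= 0): OK
Complementary slackness (lambda_i * g_i(x) = 0 for all i): FAILS

Verdict: the first failing condition is complementary_slackness -> comp.

comp


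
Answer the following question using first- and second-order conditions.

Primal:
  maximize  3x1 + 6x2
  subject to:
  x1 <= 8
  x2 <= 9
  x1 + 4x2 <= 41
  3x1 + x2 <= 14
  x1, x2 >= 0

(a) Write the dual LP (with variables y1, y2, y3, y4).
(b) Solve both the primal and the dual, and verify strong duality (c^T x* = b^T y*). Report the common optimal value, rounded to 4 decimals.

The standard primal-dual pair for 'max c^T x s.t. A x <= b, x >= 0' is:
  Dual:  min b^T y  s.t.  A^T y >= c,  y >= 0.

So the dual LP is:
  minimize  8y1 + 9y2 + 41y3 + 14y4
  subject to:
    y1 + y3 + 3y4 >= 3
    y2 + 4y3 + y4 >= 6
    y1, y2, y3, y4 >= 0

Solving the primal: x* = (1.6667, 9).
  primal value c^T x* = 59.
Solving the dual: y* = (0, 5, 0, 1).
  dual value b^T y* = 59.
Strong duality: c^T x* = b^T y*. Confirmed.

59


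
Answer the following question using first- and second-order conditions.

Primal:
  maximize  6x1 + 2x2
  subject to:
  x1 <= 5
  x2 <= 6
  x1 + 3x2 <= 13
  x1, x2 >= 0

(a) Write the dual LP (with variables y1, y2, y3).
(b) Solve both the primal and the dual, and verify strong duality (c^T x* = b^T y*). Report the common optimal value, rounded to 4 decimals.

The standard primal-dual pair for 'max c^T x s.t. A x <= b, x >= 0' is:
  Dual:  min b^T y  s.t.  A^T y >= c,  y >= 0.

So the dual LP is:
  minimize  5y1 + 6y2 + 13y3
  subject to:
    y1 + y3 >= 6
    y2 + 3y3 >= 2
    y1, y2, y3 >= 0

Solving the primal: x* = (5, 2.6667).
  primal value c^T x* = 35.3333.
Solving the dual: y* = (5.3333, 0, 0.6667).
  dual value b^T y* = 35.3333.
Strong duality: c^T x* = b^T y*. Confirmed.

35.3333


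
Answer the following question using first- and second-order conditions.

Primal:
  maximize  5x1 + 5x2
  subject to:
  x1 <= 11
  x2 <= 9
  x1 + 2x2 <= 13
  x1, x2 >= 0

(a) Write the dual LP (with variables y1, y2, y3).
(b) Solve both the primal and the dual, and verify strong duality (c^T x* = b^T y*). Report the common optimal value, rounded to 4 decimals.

The standard primal-dual pair for 'max c^T x s.t. A x <= b, x >= 0' is:
  Dual:  min b^T y  s.t.  A^T y >= c,  y >= 0.

So the dual LP is:
  minimize  11y1 + 9y2 + 13y3
  subject to:
    y1 + y3 >= 5
    y2 + 2y3 >= 5
    y1, y2, y3 >= 0

Solving the primal: x* = (11, 1).
  primal value c^T x* = 60.
Solving the dual: y* = (2.5, 0, 2.5).
  dual value b^T y* = 60.
Strong duality: c^T x* = b^T y*. Confirmed.

60


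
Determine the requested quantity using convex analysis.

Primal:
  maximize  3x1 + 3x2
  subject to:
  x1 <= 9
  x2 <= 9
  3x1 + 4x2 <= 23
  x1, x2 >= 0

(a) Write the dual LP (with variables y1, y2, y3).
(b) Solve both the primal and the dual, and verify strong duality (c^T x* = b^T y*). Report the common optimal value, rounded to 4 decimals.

The standard primal-dual pair for 'max c^T x s.t. A x <= b, x >= 0' is:
  Dual:  min b^T y  s.t.  A^T y >= c,  y >= 0.

So the dual LP is:
  minimize  9y1 + 9y2 + 23y3
  subject to:
    y1 + 3y3 >= 3
    y2 + 4y3 >= 3
    y1, y2, y3 >= 0

Solving the primal: x* = (7.6667, 0).
  primal value c^T x* = 23.
Solving the dual: y* = (0, 0, 1).
  dual value b^T y* = 23.
Strong duality: c^T x* = b^T y*. Confirmed.

23


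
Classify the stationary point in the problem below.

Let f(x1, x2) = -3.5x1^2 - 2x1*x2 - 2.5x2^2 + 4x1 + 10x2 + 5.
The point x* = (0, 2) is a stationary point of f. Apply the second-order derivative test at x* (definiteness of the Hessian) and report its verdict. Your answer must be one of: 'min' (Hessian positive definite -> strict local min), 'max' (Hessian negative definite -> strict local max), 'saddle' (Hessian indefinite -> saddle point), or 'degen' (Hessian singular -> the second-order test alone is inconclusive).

Compute the Hessian H = grad^2 f:
  H = [[-7, -2], [-2, -5]]
Verify stationarity: grad f(x*) = H x* + g = (0, 0).
Eigenvalues of H: -8.2361, -3.7639.
Both eigenvalues < 0, so H is negative definite -> x* is a strict local max.

max


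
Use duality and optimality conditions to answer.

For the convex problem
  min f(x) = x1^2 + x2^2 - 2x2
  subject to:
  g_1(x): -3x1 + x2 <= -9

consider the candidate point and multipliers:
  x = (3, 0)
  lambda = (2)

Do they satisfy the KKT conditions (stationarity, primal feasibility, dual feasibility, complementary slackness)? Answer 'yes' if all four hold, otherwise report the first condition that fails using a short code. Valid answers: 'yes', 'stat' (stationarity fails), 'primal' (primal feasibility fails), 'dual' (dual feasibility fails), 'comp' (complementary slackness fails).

Gradient of f: grad f(x) = Q x + c = (6, -2)
Constraint values g_i(x) = a_i^T x - b_i:
  g_1((3, 0)) = 0
Stationarity residual: grad f(x) + sum_i lambda_i a_i = (0, 0)
  -> stationarity OK
Primal feasibility (all g_i <= 0): OK
Dual feasibility (all lambda_i >= 0): OK
Complementary slackness (lambda_i * g_i(x) = 0 for all i): OK

Verdict: yes, KKT holds.

yes


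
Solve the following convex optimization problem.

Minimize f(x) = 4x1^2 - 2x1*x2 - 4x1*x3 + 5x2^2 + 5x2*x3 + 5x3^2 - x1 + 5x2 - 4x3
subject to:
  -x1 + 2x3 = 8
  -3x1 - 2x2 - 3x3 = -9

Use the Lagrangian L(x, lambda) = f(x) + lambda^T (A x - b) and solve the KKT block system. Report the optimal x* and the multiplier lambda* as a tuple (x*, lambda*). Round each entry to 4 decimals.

Form the Lagrangian:
  L(x, lambda) = (1/2) x^T Q x + c^T x + lambda^T (A x - b)
Stationarity (grad_x L = 0): Q x + c + A^T lambda = 0.
Primal feasibility: A x = b.

This gives the KKT block system:
  [ Q   A^T ] [ x     ]   [-c ]
  [ A    0  ] [ lambda ] = [ b ]

Solving the linear system:
  x*      = (0.4055, -2.4123, 4.2027)
  lambda* = (-11.3622, 0.5399)
  f(x*)   = 33.2392

x* = (0.4055, -2.4123, 4.2027), lambda* = (-11.3622, 0.5399)


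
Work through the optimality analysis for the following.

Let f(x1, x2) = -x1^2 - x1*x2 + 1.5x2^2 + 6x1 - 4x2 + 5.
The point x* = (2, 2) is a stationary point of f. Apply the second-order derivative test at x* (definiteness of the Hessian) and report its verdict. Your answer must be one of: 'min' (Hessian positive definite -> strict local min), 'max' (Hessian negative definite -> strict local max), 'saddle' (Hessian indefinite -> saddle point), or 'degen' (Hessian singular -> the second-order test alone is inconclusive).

Compute the Hessian H = grad^2 f:
  H = [[-2, -1], [-1, 3]]
Verify stationarity: grad f(x*) = H x* + g = (0, 0).
Eigenvalues of H: -2.1926, 3.1926.
Eigenvalues have mixed signs, so H is indefinite -> x* is a saddle point.

saddle


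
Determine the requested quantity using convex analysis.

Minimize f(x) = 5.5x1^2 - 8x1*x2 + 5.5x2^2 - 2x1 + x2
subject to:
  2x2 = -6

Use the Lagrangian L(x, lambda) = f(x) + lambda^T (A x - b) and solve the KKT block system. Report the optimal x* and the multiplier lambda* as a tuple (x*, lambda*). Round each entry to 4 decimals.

Form the Lagrangian:
  L(x, lambda) = (1/2) x^T Q x + c^T x + lambda^T (A x - b)
Stationarity (grad_x L = 0): Q x + c + A^T lambda = 0.
Primal feasibility: A x = b.

This gives the KKT block system:
  [ Q   A^T ] [ x     ]   [-c ]
  [ A    0  ] [ lambda ] = [ b ]

Solving the linear system:
  x*      = (-2, -3)
  lambda* = (8)
  f(x*)   = 24.5

x* = (-2, -3), lambda* = (8)


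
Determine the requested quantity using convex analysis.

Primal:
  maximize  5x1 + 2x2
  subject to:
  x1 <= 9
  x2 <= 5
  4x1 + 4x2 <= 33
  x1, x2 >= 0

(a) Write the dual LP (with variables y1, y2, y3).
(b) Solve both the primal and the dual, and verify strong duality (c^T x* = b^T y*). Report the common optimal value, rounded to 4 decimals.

The standard primal-dual pair for 'max c^T x s.t. A x <= b, x >= 0' is:
  Dual:  min b^T y  s.t.  A^T y >= c,  y >= 0.

So the dual LP is:
  minimize  9y1 + 5y2 + 33y3
  subject to:
    y1 + 4y3 >= 5
    y2 + 4y3 >= 2
    y1, y2, y3 >= 0

Solving the primal: x* = (8.25, 0).
  primal value c^T x* = 41.25.
Solving the dual: y* = (0, 0, 1.25).
  dual value b^T y* = 41.25.
Strong duality: c^T x* = b^T y*. Confirmed.

41.25


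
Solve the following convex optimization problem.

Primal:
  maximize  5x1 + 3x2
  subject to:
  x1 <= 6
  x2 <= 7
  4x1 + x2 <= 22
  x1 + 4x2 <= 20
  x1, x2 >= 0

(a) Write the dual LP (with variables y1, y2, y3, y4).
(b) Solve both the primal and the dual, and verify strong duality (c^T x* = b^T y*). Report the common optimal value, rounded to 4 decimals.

The standard primal-dual pair for 'max c^T x s.t. A x <= b, x >= 0' is:
  Dual:  min b^T y  s.t.  A^T y >= c,  y >= 0.

So the dual LP is:
  minimize  6y1 + 7y2 + 22y3 + 20y4
  subject to:
    y1 + 4y3 + y4 >= 5
    y2 + y3 + 4y4 >= 3
    y1, y2, y3, y4 >= 0

Solving the primal: x* = (4.5333, 3.8667).
  primal value c^T x* = 34.2667.
Solving the dual: y* = (0, 0, 1.1333, 0.4667).
  dual value b^T y* = 34.2667.
Strong duality: c^T x* = b^T y*. Confirmed.

34.2667


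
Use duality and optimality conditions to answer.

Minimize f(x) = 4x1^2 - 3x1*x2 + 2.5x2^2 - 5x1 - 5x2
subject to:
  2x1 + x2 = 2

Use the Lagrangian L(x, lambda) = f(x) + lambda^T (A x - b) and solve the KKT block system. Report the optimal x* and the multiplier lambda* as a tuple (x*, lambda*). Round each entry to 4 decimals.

Form the Lagrangian:
  L(x, lambda) = (1/2) x^T Q x + c^T x + lambda^T (A x - b)
Stationarity (grad_x L = 0): Q x + c + A^T lambda = 0.
Primal feasibility: A x = b.

This gives the KKT block system:
  [ Q   A^T ] [ x     ]   [-c ]
  [ A    0  ] [ lambda ] = [ b ]

Solving the linear system:
  x*      = (0.525, 0.95)
  lambda* = (1.825)
  f(x*)   = -5.5125

x* = (0.525, 0.95), lambda* = (1.825)


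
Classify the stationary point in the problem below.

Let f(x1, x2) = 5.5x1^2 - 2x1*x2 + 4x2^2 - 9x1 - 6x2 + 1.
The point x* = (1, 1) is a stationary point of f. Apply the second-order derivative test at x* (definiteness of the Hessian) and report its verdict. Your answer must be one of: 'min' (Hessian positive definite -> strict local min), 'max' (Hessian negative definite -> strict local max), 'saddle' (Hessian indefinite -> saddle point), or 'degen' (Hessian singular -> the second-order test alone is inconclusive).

Compute the Hessian H = grad^2 f:
  H = [[11, -2], [-2, 8]]
Verify stationarity: grad f(x*) = H x* + g = (0, 0).
Eigenvalues of H: 7, 12.
Both eigenvalues > 0, so H is positive definite -> x* is a strict local min.

min


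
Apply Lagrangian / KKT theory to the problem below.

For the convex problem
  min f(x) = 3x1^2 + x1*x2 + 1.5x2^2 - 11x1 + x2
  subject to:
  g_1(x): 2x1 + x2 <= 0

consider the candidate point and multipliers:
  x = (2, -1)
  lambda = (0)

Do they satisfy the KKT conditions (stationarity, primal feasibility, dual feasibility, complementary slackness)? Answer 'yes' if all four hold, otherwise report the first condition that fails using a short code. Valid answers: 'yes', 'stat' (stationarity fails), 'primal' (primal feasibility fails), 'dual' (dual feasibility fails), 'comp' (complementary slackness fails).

Gradient of f: grad f(x) = Q x + c = (0, 0)
Constraint values g_i(x) = a_i^T x - b_i:
  g_1((2, -1)) = 3
Stationarity residual: grad f(x) + sum_i lambda_i a_i = (0, 0)
  -> stationarity OK
Primal feasibility (all g_i <= 0): FAILS
Dual feasibility (all lambda_i >= 0): OK
Complementary slackness (lambda_i * g_i(x) = 0 for all i): OK

Verdict: the first failing condition is primal_feasibility -> primal.

primal


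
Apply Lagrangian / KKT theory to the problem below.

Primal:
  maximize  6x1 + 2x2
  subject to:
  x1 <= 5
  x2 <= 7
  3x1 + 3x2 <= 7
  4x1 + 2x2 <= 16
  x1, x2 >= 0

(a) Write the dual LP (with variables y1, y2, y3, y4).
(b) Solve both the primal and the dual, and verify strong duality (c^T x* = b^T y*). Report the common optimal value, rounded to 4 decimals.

The standard primal-dual pair for 'max c^T x s.t. A x <= b, x >= 0' is:
  Dual:  min b^T y  s.t.  A^T y >= c,  y >= 0.

So the dual LP is:
  minimize  5y1 + 7y2 + 7y3 + 16y4
  subject to:
    y1 + 3y3 + 4y4 >= 6
    y2 + 3y3 + 2y4 >= 2
    y1, y2, y3, y4 >= 0

Solving the primal: x* = (2.3333, 0).
  primal value c^T x* = 14.
Solving the dual: y* = (0, 0, 2, 0).
  dual value b^T y* = 14.
Strong duality: c^T x* = b^T y*. Confirmed.

14


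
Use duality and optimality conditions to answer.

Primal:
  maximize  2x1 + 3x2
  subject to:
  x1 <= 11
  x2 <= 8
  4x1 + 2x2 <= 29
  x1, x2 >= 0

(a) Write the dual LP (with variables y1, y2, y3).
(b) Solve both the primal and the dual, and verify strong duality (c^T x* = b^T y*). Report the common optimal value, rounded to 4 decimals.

The standard primal-dual pair for 'max c^T x s.t. A x <= b, x >= 0' is:
  Dual:  min b^T y  s.t.  A^T y >= c,  y >= 0.

So the dual LP is:
  minimize  11y1 + 8y2 + 29y3
  subject to:
    y1 + 4y3 >= 2
    y2 + 2y3 >= 3
    y1, y2, y3 >= 0

Solving the primal: x* = (3.25, 8).
  primal value c^T x* = 30.5.
Solving the dual: y* = (0, 2, 0.5).
  dual value b^T y* = 30.5.
Strong duality: c^T x* = b^T y*. Confirmed.

30.5


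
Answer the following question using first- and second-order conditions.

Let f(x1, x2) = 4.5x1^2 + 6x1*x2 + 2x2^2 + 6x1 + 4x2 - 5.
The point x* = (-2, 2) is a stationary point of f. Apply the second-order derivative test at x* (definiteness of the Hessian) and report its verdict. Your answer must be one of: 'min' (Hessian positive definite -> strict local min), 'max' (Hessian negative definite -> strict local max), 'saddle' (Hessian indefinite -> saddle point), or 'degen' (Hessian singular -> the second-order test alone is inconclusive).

Compute the Hessian H = grad^2 f:
  H = [[9, 6], [6, 4]]
Verify stationarity: grad f(x*) = H x* + g = (0, 0).
Eigenvalues of H: 0, 13.
H has a zero eigenvalue (singular; positive semidefinite but not definite), so H is neither positive definite, negative definite, nor indefinite. The second-order test alone is inconclusive -> degen.
(Indeed, f is constant along the null direction of H through x*, so x* is not a strict local extremum.)

degen


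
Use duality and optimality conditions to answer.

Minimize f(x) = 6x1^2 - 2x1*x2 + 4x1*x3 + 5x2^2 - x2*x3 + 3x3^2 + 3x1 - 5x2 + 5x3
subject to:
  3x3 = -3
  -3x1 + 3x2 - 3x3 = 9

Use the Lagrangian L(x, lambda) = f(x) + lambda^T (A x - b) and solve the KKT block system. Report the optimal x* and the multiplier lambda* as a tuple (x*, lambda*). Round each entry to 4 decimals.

Form the Lagrangian:
  L(x, lambda) = (1/2) x^T Q x + c^T x + lambda^T (A x - b)
Stationarity (grad_x L = 0): Q x + c + A^T lambda = 0.
Primal feasibility: A x = b.

This gives the KKT block system:
  [ Q   A^T ] [ x     ]   [-c ]
  [ A    0  ] [ lambda ] = [ b ]

Solving the linear system:
  x*      = (-0.6111, 1.3889, -1)
  lambda* = (-2.0926, -3.7037)
  f(x*)   = 6.6389

x* = (-0.6111, 1.3889, -1), lambda* = (-2.0926, -3.7037)
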